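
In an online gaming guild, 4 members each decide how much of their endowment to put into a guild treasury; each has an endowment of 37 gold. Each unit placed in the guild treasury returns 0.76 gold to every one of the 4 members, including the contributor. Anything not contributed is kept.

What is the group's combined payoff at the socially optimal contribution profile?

449.92 gold

Each contributed unit returns 3.040 to the group as a whole (0.76 to each of 4 players), which exceeds 1, so the social optimum is full contribution: group total = 3.040 × 148 = 449.92.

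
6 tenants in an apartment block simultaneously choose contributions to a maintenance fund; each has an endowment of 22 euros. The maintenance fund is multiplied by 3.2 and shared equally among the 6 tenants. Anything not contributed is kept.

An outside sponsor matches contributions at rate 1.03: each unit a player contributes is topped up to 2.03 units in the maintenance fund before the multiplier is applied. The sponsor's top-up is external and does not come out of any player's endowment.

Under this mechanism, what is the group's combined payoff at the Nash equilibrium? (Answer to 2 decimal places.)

Under the mechanism each unit contributed yields 3.2 × 2.03 / 6 = 1.0827 back to its contributor per unit of net cost, which exceeds 1, making full contribution the dominant choice for everyone.
So the Nash equilibrium is full contribution by all 6; the group earns 3.2 × 2.03 × 132 = 857.47.

857.47 euros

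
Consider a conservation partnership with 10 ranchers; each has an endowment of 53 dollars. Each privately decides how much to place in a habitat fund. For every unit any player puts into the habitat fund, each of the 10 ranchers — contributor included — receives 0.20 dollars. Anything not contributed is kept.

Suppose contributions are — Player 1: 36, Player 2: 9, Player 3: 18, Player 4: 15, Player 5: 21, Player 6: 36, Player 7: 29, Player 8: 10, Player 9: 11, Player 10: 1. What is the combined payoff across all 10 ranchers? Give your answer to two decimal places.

716.00 dollars

Total contributed: 36 + 9 + 18 + 15 + 21 + 36 + 29 + 10 + 11 + 1 = 186; total kept: 10 × 53 − 186 = 344.
The habitat fund pays out 0.20 × 10 × 186 = 372.00 in aggregate.
Group total = 344 + 372.00 = 716.00.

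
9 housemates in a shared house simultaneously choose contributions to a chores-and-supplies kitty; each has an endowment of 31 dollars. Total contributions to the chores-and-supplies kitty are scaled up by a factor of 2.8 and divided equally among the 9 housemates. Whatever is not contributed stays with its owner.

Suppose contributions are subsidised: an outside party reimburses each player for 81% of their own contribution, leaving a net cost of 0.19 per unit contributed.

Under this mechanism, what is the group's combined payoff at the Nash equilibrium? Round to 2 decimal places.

With the mechanism, a contributed unit returns (2.8/9) / 0.19 = 1.6374 per unit of net cost to the contributor — now above 1 — so contributing fully is weakly dominant for every player.
At the Nash equilibrium everyone contributes 31. Group total payoff = 9 × (31 × 0.81 + 2.8 × 31) = 1007.19.

1007.19 dollars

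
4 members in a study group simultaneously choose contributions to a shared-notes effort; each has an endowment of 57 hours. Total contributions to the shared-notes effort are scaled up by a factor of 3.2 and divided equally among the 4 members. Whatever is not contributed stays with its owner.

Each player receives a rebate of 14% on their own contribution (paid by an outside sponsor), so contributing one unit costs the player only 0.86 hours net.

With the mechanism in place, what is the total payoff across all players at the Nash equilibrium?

228.00 hours

Even with the mechanism, each unit contributed returns only (3.2/4) / 0.86 = 0.9302 per unit of net cost, so contributing nothing is still dominant.
Everyone keeps their endowment and the group total is 4 × 57 = 228.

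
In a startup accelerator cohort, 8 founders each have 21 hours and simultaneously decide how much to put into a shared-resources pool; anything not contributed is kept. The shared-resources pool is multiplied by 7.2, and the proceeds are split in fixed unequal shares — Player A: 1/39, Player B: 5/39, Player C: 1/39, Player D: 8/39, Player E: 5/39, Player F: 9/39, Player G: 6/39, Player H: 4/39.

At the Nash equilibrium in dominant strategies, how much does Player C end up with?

A player with share s gets back 7.2·s per unit contributed, so full contribution is dominant for anyone with s > 1/7.2 = 0.1389 and zero contribution is dominant for anyone below.
Player D, Player F and Player G clear that bar, contributing 21 each; the remaining 5 contribute 0. Total contributed: 63.
Player C keeps 21 and receives 7.2 × 63 × 1/39 = 11.63 from the shared-resources pool, for a payoff of 32.63.

32.63 hours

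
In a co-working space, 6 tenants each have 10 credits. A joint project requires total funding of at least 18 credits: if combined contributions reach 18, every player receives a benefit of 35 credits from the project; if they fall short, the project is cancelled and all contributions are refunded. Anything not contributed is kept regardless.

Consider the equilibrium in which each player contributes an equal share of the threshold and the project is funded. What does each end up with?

42 credits

Equal share of the threshold: 18/6 = 3.
At this profile no one gains by cutting their contribution: any cut drops the total below 18, the project is cancelled, contributions are refunded, and the deviator ends with 10, which is less than 10 − 3 + 35 = 42. Contributing more than 3 just wastes the excess. So contributing exactly 3 is a best response.
Each player's payoff: 10 − 3 + 35 = 42.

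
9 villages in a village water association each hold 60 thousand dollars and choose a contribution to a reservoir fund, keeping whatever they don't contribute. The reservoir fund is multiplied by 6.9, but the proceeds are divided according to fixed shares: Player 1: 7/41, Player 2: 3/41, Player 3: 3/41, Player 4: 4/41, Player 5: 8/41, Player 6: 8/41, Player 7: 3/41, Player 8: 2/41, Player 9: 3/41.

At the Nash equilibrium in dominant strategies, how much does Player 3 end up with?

Each unit j contributes comes back to j as 6.9 × (j's share), so j prefers to contribute only if that share exceeds 1/6.9 = 0.1449; otherwise keeping the unit dominates.
Player 1, Player 5 and Player 6 are above the threshold, contributing 60 each; the remaining 6 contribute 0. Total contributed: 180.
Player 3 keeps 60 and receives 6.9 × 180 × 3/41 = 90.88 from the reservoir fund, for a payoff of 150.88.

150.88 thousand dollars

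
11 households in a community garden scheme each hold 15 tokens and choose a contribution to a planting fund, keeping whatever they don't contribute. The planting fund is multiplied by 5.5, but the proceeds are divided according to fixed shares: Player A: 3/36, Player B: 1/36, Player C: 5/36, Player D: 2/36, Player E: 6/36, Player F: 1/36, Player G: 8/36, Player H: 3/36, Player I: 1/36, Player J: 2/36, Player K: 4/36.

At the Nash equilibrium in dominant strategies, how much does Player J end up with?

Each unit j contributes comes back to j as 5.5 × (j's share), so j prefers to contribute only if that share exceeds 1/5.5 = 0.1818; otherwise keeping the unit dominates.
Only Player G (8/36) clears that bar, contributing 15; the remaining 10 contribute 0. Total contributed: 15.
Player J keeps 15 and receives 5.5 × 15 × 2/36 = 4.58 from the planting fund, for a payoff of 19.58.

19.58 tokens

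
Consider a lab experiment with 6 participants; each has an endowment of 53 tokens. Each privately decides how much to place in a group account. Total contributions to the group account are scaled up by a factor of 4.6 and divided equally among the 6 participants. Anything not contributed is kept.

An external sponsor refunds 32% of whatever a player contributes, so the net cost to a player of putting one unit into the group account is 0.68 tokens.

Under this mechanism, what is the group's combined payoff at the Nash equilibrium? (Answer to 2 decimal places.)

Under the mechanism each unit contributed yields (4.6/6) / 0.68 = 1.1275 back to its contributor per unit of net cost, which exceeds 1, making full contribution the dominant choice for everyone.
At the Nash equilibrium everyone contributes 53. Group total payoff = 6 × (53 × 0.32 + 4.6 × 53) = 1564.56.

1564.56 tokens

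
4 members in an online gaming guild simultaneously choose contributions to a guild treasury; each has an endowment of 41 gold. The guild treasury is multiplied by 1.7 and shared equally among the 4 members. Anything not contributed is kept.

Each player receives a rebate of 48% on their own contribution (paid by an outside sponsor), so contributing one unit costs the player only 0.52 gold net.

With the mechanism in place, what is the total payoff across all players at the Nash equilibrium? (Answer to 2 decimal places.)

With the mechanism, a contributed unit returns (1.7/4) / 0.52 = 0.8173 per unit of net cost — still below 1 — so contributing 0 remains dominant for every player.
At the Nash equilibrium no one contributes; group total payoff = 4 × 41 = 164.

164.00 gold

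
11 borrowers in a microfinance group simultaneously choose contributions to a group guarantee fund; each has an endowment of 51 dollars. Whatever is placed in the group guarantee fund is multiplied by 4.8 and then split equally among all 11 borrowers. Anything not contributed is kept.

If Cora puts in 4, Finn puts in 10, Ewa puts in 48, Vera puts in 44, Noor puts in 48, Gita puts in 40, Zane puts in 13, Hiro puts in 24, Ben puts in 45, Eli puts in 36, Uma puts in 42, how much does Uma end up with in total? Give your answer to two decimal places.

Total contributed: 4 + 10 + 48 + 44 + 48 + 40 + 13 + 24 + 45 + 36 + 42 = 354.
Each receives 4.8 × 354 / 11 = 154.47 from the group guarantee fund.
Uma keeps 51 − 42 = 9, so Uma's payoff is 9 + 154.47 = 163.47.

163.47 dollars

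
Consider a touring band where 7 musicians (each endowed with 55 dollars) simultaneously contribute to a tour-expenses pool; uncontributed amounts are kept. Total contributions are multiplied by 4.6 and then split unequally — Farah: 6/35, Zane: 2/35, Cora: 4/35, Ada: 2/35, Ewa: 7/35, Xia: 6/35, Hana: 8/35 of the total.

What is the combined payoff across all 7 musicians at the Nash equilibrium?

A player with share s gets back 4.6·s per unit contributed, so full contribution is dominant for anyone with s > 1/4.6 = 0.2174 and zero contribution is dominant for anyone below.
Hana alone (share 8/35) is above the threshold, contributing 55; the remaining 6 contribute 0. Total contributed: 55.
The tour-expenses pool pays out 4.6 × 55 = 253.00 in total (split across the unequal shares, but the aggregate is all that matters for the group sum).
The 6 free-riders keep 55 each, adding 330. Group total = 330 + 253.00 = 583.00.

583.00 dollars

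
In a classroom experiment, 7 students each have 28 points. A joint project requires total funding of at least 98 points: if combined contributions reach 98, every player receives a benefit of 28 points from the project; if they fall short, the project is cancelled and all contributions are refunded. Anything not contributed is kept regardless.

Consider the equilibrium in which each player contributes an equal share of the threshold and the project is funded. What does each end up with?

Equal share of the threshold: 98/7 = 14.
At this profile no one gains by cutting their contribution: any cut drops the total below 98, the project is cancelled, contributions are refunded, and the deviator ends with 28, which is less than 28 − 14 + 28 = 42. Contributing more than 14 just wastes the excess. So contributing exactly 14 is a best response.
Each player's payoff: 28 − 14 + 28 = 42.

42 points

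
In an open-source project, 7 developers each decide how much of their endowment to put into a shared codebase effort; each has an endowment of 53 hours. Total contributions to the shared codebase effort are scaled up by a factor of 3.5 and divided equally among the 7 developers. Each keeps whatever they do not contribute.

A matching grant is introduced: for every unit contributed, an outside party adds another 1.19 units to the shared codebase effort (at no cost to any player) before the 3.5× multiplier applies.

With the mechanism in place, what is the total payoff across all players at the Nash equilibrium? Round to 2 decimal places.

Under the mechanism each unit contributed yields 3.5 × 2.19 / 7 = 1.0950 back to its contributor per unit of net cost, which exceeds 1, making full contribution the dominant choice for everyone.
So the Nash equilibrium is full contribution by all 7; the group earns 3.5 × 2.19 × 371 = 2843.72.

2843.72 hours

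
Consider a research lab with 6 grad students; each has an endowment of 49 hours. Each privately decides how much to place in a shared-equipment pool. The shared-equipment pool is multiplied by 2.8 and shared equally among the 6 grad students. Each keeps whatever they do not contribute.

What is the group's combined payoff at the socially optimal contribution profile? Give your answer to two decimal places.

823.20 hours

Each contributed unit returns 2.800 to the group as a whole (0.4667 to each of 6 players), which exceeds 1, so the social optimum is full contribution: group total = 2.800 × 294 = 823.20.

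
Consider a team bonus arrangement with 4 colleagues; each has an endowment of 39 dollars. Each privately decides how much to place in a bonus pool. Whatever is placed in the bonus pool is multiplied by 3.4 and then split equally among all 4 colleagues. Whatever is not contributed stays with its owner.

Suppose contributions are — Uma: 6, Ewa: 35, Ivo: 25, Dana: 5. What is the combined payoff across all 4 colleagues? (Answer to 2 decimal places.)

Total contributed: 6 + 35 + 25 + 5 = 71; total kept: 4 × 39 − 71 = 85.
The bonus pool pays out 3.4 × 71 = 241.40 in aggregate.
Group total = 85 + 241.40 = 326.40.

326.40 dollars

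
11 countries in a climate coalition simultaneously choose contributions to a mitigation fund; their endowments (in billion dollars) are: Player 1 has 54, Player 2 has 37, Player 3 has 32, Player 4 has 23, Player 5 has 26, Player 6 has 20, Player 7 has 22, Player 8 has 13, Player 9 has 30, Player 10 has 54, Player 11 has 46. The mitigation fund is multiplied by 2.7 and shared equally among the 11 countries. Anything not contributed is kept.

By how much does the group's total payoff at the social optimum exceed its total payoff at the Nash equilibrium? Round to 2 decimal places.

606.90 billion dollars

The private return per contributed unit is 2.7/11 = 0.2455 < 1 for every player regardless of endowment, so the Nash equilibrium is zero contribution and the group total is Σ E_j = 54 + 37 + 32 + 23 + 26 + 20 + 22 + 13 + 30 + 54 + 46 = 357.
Each contributed unit returns 2.700 to the group, so the social optimum is full contribution by everyone: group total = 2.700 × 357 = 963.90.
Efficiency loss = (2.700 − 1) × 357 = 606.90.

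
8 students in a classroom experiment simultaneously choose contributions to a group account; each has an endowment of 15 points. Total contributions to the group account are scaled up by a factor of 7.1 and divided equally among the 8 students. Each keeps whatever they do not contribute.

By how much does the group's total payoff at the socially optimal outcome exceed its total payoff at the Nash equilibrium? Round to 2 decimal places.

732.00 points

Each contributed unit returns 7.1/8 = 0.8875 to its contributor — below 1 — so contributing 0 is dominant for every player. At the Nash equilibrium everyone keeps their 15, and the group total is 8 × 15 = 120.
Each contributed unit returns 7.100 to the group as a whole (0.8875 to each of 8 players), which exceeds 1, so the social optimum is full contribution: group total = 7.100 × 120 = 852.00.
Efficiency loss = 852.00 − 120 = 732.00.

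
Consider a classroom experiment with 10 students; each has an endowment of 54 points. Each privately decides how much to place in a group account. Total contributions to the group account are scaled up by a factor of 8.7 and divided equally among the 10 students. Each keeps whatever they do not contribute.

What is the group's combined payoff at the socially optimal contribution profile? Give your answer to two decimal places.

4698.00 points

Each contributed unit returns 8.700 to the group as a whole (0.8700 to each of 10 players), which exceeds 1, so the social optimum is full contribution: group total = 8.700 × 540 = 4698.00.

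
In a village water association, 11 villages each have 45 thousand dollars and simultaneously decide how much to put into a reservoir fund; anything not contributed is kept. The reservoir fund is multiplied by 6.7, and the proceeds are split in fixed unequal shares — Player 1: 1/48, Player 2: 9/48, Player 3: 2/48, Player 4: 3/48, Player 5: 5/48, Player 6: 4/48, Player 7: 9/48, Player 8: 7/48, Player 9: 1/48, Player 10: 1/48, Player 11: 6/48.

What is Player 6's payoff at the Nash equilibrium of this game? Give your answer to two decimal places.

95.25 thousand dollars

Each unit j contributes comes back to j as 6.7 × (j's share), so j prefers to contribute only if that share exceeds 1/6.7 = 0.1493; otherwise keeping the unit dominates.
Player 2 and Player 7 clear that bar, contributing 45 each; the remaining 9 contribute 0. Total contributed: 90.
Player 6 keeps 45 and receives 6.7 × 90 × 4/48 = 50.25 from the reservoir fund, for a payoff of 95.25.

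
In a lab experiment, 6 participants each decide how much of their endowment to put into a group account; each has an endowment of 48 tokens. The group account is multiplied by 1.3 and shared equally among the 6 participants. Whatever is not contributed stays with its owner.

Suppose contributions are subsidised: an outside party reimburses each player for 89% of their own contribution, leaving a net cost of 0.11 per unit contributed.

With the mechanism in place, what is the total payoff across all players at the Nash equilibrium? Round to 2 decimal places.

630.72 tokens

Under the mechanism each unit contributed yields (1.3/6) / 0.11 = 1.9697 back to its contributor per unit of net cost, which exceeds 1, making full contribution the dominant choice for everyone.
So the Nash equilibrium is full contribution by all 6; the group earns 6 × (48 × 0.89 + 1.3 × 48) = 630.72.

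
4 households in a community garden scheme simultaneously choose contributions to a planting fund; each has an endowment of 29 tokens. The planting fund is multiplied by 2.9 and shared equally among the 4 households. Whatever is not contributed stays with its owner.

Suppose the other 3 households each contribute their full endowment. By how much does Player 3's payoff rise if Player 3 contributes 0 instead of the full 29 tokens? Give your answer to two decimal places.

7.98 tokens

Switching from a contribution of 29 to 0 lets Player 3 keep an extra 29 tokens, but lowers the planting fund by 29, which costs Player 3 their own share of that drop: 2.9/4 × 29 = 21.02.
Net gain = 29 − 21.02 = 7.98. The private return per contributed unit (0.7250) is below 1, so free-riding is indeed the best response regardless of what the others do.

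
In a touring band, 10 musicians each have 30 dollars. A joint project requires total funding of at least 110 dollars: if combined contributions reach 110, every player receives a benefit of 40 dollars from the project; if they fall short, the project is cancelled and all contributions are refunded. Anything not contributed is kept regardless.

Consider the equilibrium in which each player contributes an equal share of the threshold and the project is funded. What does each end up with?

59 dollars

Equal share of the threshold: 110/10 = 11.
At this profile no one gains by cutting their contribution: any cut drops the total below 110, the project is cancelled, contributions are refunded, and the deviator ends with 30, which is less than 30 − 11 + 40 = 59. Contributing more than 11 just wastes the excess. So contributing exactly 11 is a best response.
Each player's payoff: 30 − 11 + 40 = 59.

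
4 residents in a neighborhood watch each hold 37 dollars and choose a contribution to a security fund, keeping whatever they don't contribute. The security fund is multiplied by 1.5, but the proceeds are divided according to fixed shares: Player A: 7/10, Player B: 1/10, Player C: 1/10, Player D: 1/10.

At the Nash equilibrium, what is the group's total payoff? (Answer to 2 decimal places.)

166.50 dollars

For player j, contributing a unit is worthwhile iff 1.5 × (j's share) ≥ 1, i.e. iff j's share is at least 0.6667.
Only Player A (7/10) clears that bar, contributing 37; the remaining 3 contribute 0. Total contributed: 37.
The security fund pays out 1.5 × 37 = 55.50 in total (split across the unequal shares, but the aggregate is all that matters for the group sum).
The 3 free-riders keep 37 each, adding 111. Group total = 111 + 55.50 = 166.50.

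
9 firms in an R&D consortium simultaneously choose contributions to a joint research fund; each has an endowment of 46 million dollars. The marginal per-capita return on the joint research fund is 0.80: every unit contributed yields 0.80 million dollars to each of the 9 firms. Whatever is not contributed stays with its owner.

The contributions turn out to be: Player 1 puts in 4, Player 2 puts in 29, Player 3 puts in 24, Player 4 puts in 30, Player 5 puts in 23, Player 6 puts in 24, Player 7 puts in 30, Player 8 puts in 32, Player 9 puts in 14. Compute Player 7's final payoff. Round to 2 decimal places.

184.00 million dollars

Total contributed: 4 + 29 + 24 + 30 + 23 + 24 + 30 + 32 + 14 = 210.
Each receives 0.80 × 210 = 168.00 from the joint research fund.
Player 7 keeps 46 − 30 = 16, so Player 7's payoff is 16 + 168.00 = 184.00.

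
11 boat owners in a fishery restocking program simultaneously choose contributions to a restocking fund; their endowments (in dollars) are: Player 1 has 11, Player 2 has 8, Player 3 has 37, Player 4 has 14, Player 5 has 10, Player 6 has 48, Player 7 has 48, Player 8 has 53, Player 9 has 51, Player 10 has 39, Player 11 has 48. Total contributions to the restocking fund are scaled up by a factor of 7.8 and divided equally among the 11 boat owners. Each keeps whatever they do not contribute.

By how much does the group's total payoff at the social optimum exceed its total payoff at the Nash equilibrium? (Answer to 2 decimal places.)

2495.60 dollars

The private return per contributed unit is 7.8/11 = 0.7091 < 1 for every player regardless of endowment, so the Nash equilibrium is zero contribution and the group total is Σ E_j = 11 + 8 + 37 + 14 + 10 + 48 + 48 + 53 + 51 + 39 + 48 = 367.
Each contributed unit returns 7.800 to the group, so the social optimum is full contribution by everyone: group total = 7.800 × 367 = 2862.60.
Efficiency loss = (7.800 − 1) × 367 = 2495.60.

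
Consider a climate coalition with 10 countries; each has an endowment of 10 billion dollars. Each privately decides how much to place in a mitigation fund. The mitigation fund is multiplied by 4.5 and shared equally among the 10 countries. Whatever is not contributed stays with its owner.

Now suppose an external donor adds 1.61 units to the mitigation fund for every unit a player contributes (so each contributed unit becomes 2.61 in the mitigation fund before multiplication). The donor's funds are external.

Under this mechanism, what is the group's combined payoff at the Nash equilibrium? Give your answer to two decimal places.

Under the mechanism each unit contributed yields 4.5 × 2.61 / 10 = 1.1745 back to its contributor per unit of net cost, which exceeds 1, making full contribution the dominant choice for everyone.
At the Nash equilibrium everyone contributes 10. Group total payoff = 4.5 × 2.61 × 100 = 1174.50.

1174.50 billion dollars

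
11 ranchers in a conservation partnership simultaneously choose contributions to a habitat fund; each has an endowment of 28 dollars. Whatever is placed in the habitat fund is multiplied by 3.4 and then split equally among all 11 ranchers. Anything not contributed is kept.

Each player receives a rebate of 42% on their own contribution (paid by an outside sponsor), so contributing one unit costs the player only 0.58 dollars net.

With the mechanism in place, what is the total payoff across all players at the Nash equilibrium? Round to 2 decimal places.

308.00 dollars

Even with the mechanism, each unit contributed returns only (3.4/11) / 0.58 = 0.5329 per unit of net cost, so contributing nothing is still dominant.
At the Nash equilibrium no one contributes; group total payoff = 11 × 28 = 308.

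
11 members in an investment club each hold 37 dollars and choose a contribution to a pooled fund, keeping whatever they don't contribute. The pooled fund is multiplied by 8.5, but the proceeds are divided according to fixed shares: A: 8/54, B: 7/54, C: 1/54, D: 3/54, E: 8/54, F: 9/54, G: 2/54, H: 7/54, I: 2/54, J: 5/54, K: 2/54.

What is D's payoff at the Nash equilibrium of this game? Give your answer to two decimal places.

A player with share s gets back 8.5·s per unit contributed, so full contribution is dominant for anyone with s > 1/8.5 = 0.1176 and zero contribution is dominant for anyone below.
The shares above 0.1176 belong to A, B, E, F and H, contributing 37 each; the remaining 6 contribute 0. Total contributed: 185.
D keeps 37 and receives 8.5 × 185 × 3/54 = 87.36 from the pooled fund, for a payoff of 124.36.

124.36 dollars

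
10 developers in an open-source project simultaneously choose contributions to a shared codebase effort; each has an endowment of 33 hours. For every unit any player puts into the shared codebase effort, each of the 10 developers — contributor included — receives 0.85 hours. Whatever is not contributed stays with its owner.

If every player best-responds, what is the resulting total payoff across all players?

The private return per contributed unit is 0.85 < 1, so contributing 0 is dominant for every player. At the Nash equilibrium everyone keeps their 33, and the group total is 10 × 33 = 330.

330.00 hours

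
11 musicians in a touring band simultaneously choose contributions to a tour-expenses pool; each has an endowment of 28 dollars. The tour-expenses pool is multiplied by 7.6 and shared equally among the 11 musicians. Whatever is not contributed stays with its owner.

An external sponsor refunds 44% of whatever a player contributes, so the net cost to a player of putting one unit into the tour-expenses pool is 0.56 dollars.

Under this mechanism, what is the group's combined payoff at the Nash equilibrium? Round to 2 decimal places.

With the mechanism, a contributed unit returns (7.6/11) / 0.56 = 1.2338 per unit of net cost to the contributor — now above 1 — so contributing fully is weakly dominant for every player.
At the Nash equilibrium everyone contributes 28. Group total payoff = 11 × (28 × 0.44 + 7.6 × 28) = 2476.32.

2476.32 dollars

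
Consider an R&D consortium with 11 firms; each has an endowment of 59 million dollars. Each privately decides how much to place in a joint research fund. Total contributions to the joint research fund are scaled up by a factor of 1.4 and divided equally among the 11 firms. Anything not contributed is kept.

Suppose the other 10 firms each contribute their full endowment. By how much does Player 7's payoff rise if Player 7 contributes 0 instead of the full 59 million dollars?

51.49 million dollars

Switching from a contribution of 59 to 0 lets Player 7 keep an extra 59 million dollars, but lowers the joint research fund by 59, which costs Player 7 their own share of that drop: 1.4/11 × 59 = 7.51.
Net gain = 59 − 7.51 = 51.49. The private return per contributed unit (0.1273) is below 1, so free-riding is indeed the best response regardless of what the others do.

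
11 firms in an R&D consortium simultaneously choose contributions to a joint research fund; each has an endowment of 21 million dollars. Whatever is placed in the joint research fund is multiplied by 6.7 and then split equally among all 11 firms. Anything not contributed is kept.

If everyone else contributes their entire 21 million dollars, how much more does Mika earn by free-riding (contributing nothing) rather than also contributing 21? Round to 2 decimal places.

Switching from a contribution of 21 to 0 lets Mika keep an extra 21 million dollars, but lowers the joint research fund by 21, which costs Mika their own share of that drop: 6.7/11 × 21 = 12.79.
Net gain = 21 − 12.79 = 8.21. The private return per contributed unit (0.6091) is below 1, so free-riding is indeed the best response regardless of what the others do.

8.21 million dollars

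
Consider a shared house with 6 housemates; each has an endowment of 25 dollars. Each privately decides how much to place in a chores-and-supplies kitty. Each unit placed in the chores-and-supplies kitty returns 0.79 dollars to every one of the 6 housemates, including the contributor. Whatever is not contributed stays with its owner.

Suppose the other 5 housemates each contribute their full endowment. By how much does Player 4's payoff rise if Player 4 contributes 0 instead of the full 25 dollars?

5.25 dollars

Switching from a contribution of 25 to 0 lets Player 4 keep an extra 25 dollars, but lowers the chores-and-supplies kitty by 25, which costs Player 4 their own share of that drop: 0.79 × 25 = 19.75.
Net gain = 25 − 19.75 = 5.25. The private return per contributed unit (0.79) is below 1, so free-riding is indeed the best response regardless of what the others do.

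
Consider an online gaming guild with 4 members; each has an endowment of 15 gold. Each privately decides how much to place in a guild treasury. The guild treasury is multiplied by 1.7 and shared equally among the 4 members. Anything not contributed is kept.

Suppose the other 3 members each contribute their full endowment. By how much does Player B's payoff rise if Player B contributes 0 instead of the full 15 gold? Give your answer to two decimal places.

8.63 gold

Switching from a contribution of 15 to 0 lets Player B keep an extra 15 gold, but lowers the guild treasury by 15, which costs Player B their own share of that drop: 1.7/4 × 15 = 6.37.
Net gain = 15 − 6.37 = 8.63. The private return per contributed unit (0.4250) is below 1, so free-riding is indeed the best response regardless of what the others do.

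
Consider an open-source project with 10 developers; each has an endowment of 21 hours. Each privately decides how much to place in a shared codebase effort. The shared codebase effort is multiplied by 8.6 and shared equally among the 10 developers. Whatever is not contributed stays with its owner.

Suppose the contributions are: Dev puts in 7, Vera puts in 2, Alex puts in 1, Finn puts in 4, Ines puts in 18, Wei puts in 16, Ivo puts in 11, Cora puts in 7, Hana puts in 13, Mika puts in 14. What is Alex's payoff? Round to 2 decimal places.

99.98 hours

Total contributed: 7 + 2 + 1 + 4 + 18 + 16 + 11 + 7 + 13 + 14 = 93.
Each receives 8.6 × 93 / 10 = 79.98 from the shared codebase effort.
Alex keeps 21 − 1 = 20, so Alex's payoff is 20 + 79.98 = 99.98.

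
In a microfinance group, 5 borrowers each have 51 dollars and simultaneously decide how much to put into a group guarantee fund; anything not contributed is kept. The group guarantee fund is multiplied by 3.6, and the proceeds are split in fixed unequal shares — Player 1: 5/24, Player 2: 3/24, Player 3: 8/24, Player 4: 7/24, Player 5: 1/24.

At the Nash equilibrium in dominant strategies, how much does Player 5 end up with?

Each unit j contributes comes back to j as 3.6 × (j's share), so j prefers to contribute only if that share exceeds 1/3.6 = 0.2778; otherwise keeping the unit dominates.
Player 3 and Player 4 clear that bar, contributing 51 each; the remaining 3 contribute 0. Total contributed: 102.
Player 5 keeps 51 and receives 3.6 × 102 × 1/24 = 15.30 from the group guarantee fund, for a payoff of 66.30.

66.30 dollars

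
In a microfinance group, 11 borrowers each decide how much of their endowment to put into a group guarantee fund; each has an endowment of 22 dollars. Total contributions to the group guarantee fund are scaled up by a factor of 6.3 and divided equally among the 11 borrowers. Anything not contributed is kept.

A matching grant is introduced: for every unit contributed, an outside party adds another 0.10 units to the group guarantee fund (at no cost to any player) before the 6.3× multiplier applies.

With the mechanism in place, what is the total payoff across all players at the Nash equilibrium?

With the mechanism, a contributed unit returns 6.3 × 1.10 / 11 = 0.6300 per unit of net cost — still below 1 — so contributing 0 remains dominant for every player.
At the Nash equilibrium no one contributes; group total payoff = 11 × 22 = 242.

242.00 dollars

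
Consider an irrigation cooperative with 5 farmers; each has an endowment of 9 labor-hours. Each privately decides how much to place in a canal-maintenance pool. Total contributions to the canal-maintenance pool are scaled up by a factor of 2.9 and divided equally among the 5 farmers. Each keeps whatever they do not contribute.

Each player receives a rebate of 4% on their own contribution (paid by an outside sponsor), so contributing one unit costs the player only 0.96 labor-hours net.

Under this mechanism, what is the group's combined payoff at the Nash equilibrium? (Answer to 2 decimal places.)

The effective private return is (2.9/5) / 0.96 = 0.6042, which is still under 1, so the mechanism doesn't change anyone's dominant strategy: zero contribution.
At the Nash equilibrium no one contributes; group total payoff = 5 × 9 = 45.

45.00 labor-hours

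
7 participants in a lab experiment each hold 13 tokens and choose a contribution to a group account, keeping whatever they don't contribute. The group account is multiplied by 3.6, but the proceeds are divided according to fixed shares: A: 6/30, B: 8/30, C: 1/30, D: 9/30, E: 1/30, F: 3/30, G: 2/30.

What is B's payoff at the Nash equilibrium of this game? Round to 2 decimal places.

25.48 tokens

A player with share s gets back 3.6·s per unit contributed, so full contribution is dominant for anyone with s > 1/3.6 = 0.2778 and zero contribution is dominant for anyone below.
D alone (share 9/30) is above the threshold, contributing 13; the remaining 6 contribute 0. Total contributed: 13.
B keeps 13 and receives 3.6 × 13 × 8/30 = 12.48 from the group account, for a payoff of 25.48.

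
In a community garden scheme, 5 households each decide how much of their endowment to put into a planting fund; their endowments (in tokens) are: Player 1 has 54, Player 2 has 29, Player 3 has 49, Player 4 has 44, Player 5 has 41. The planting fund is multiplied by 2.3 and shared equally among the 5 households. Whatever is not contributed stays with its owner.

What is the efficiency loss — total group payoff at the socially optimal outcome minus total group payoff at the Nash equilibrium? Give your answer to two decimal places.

The private return per contributed unit is 2.3/5 = 0.4600 < 1 for every player regardless of endowment, so the Nash equilibrium is zero contribution and the group total is Σ E_j = 54 + 29 + 49 + 44 + 41 = 217.
Each contributed unit returns 2.300 to the group, so the social optimum is full contribution by everyone: group total = 2.300 × 217 = 499.10.
Efficiency loss = (2.300 − 1) × 217 = 282.10.

282.10 tokens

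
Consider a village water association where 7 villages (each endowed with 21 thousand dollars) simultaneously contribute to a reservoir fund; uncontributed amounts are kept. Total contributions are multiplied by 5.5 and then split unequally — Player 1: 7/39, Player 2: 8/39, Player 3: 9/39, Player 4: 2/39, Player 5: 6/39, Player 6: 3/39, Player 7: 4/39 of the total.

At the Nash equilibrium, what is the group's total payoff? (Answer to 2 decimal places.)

A player with share s gets back 5.5·s per unit contributed, so full contribution is dominant for anyone with s > 1/5.5 = 0.1818 and zero contribution is dominant for anyone below.
Player 2 and Player 3 clear that bar, contributing 21 each; the remaining 5 contribute 0. Total contributed: 42.
The reservoir fund pays out 5.5 × 42 = 231.00 in total (split across the unequal shares, but the aggregate is all that matters for the group sum).
The 5 free-riders keep 21 each, adding 105. Group total = 105 + 231.00 = 336.00.

336.00 thousand dollars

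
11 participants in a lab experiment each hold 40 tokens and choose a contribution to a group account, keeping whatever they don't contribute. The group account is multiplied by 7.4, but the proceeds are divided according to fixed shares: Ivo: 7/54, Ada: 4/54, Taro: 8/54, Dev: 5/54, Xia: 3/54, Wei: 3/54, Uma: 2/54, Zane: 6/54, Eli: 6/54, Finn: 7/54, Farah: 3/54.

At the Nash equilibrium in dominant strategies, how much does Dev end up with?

A player with share s gets back 7.4·s per unit contributed, so full contribution is dominant for anyone with s > 1/7.4 = 0.1351 and zero contribution is dominant for anyone below.
The only share above 0.1351 is Taro's 8/54, contributing 40; the remaining 10 contribute 0. Total contributed: 40.
Dev keeps 40 and receives 7.4 × 40 × 5/54 = 27.41 from the group account, for a payoff of 67.41.

67.41 tokens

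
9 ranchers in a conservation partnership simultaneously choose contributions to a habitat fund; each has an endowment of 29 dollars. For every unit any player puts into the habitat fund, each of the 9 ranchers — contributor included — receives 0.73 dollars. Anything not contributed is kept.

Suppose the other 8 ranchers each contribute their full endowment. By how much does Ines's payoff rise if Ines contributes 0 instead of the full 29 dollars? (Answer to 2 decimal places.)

7.83 dollars

Switching from a contribution of 29 to 0 lets Ines keep an extra 29 dollars, but lowers the habitat fund by 29, which costs Ines their own share of that drop: 0.73 × 29 = 21.17.
Net gain = 29 − 21.17 = 7.83. The private return per contributed unit (0.73) is below 1, so free-riding is indeed the best response regardless of what the others do.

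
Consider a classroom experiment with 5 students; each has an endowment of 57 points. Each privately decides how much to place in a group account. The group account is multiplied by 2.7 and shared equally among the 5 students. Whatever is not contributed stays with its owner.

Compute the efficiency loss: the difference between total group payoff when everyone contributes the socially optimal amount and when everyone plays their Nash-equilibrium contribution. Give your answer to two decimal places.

Each contributed unit returns 2.7/5 = 0.5400 to its contributor — below 1 — so contributing 0 is dominant for every player. At the Nash equilibrium everyone keeps their 57, and the group total is 5 × 57 = 285.
Each contributed unit returns 2.700 to the group as a whole (0.5400 to each of 5 players), which exceeds 1, so the social optimum is full contribution: group total = 2.700 × 285 = 769.50.
Efficiency loss = 769.50 − 285 = 484.50.

484.50 points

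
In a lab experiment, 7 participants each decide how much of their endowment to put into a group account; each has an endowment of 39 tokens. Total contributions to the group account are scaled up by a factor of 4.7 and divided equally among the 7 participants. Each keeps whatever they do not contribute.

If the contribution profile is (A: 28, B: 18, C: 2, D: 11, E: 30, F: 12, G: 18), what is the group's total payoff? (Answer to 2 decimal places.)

713.30 tokens

Total contributed: 28 + 18 + 2 + 11 + 30 + 12 + 18 = 119; total kept: 7 × 39 − 119 = 154.
The group account pays out 4.7 × 119 = 559.30 in aggregate.
Group total = 154 + 559.30 = 713.30.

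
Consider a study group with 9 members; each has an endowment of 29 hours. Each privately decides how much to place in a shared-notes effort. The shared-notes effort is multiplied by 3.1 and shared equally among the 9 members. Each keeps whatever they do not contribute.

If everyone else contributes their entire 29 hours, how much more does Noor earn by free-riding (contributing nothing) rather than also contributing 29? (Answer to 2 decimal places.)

Switching from a contribution of 29 to 0 lets Noor keep an extra 29 hours, but lowers the shared-notes effort by 29, which costs Noor their own share of that drop: 3.1/9 × 29 = 9.99.
Net gain = 29 − 9.99 = 19.01. The private return per contributed unit (0.3444) is below 1, so free-riding is indeed the best response regardless of what the others do.

19.01 hours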